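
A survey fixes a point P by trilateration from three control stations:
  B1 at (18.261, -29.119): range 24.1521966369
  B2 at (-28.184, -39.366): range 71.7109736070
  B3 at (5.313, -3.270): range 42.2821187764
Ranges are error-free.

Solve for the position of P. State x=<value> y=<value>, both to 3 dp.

x=41.945 y=-24.386

eq1: (x − 18.261)² + (y + 29.119)² = 24.1521966369²
eq2: (x + 28.184)² + (y + 39.366)² = 71.7109736070²
eq3: (x − 5.313)² + (y + 3.270)² = 42.2821187764²
eq3−eq1, eq3−eq2 (x²,y² cancel):
  25.896·x − 51.698·y = 2346.908379
  -66.994·x − 72.192·y = -1049.587224
det = 25.896·-72.192 − -51.698·-66.994 = -5332.939844
x = (2346.908379·-72.192 − -51.698·-1049.587224) / -5332.939844 = 41.944889
y = (25.896·-1049.587224 − 2346.908379·-66.994) / -5332.939844 = -24.385925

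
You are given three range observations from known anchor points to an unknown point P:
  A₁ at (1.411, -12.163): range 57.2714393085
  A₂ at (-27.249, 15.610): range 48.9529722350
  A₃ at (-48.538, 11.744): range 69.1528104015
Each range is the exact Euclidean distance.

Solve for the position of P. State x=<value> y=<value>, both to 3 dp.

x=12.632 y=43.998

eq1: (x − 1.411)² + (y + 12.163)² = 57.2714393085²
eq2: (x + 27.249)² + (y − 15.610)² = 48.9529722350²
eq3: (x + 48.538)² + (y − 11.744)² = 69.1528104015²
eq2−eq3, eq2−eq1 (x²,y² cancel):
  -42.578·x − 7.732·y = -878.038817
  57.320·x − 55.546·y = -1719.874881
det = -42.578·-55.546 − -7.732·57.320 = 2808.235828
x = (-878.038817·-55.546 − -7.732·-1719.874881) / 2808.235828 = 12.631942
y = (-42.578·-1719.874881 − -878.038817·57.320) / 2808.235828 = 43.998448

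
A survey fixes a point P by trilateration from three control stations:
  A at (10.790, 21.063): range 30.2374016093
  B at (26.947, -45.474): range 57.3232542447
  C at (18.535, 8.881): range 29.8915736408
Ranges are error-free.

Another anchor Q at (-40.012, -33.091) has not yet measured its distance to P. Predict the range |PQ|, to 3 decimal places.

eq1: (x − 10.790)² + (y − 21.063)² = 30.2374016093²
eq2: (x − 26.947)² + (y + 45.474)² = 57.3232542447²
eq3: (x − 18.535)² + (y − 8.881)² = 29.8915736408²
eq2−eq1, eq2−eq3 (x²,y² cancel):
  -32.314·x + 133.074·y = 137.703605
  -16.824·x + 108.710·y = 20.842203
det = -32.314·108.710 − 133.074·-16.824 = -1274.017964
x = (137.703605·108.710 − 133.074·20.842203) / -1274.017964 = -9.573023
y = (-32.314·20.842203 − 137.703605·-16.824) / -1274.017964 = -1.289802
|P − Q| = √((-9.573023 − -40.012)² + (-1.289802 − -33.091)²) = 44.020990

44.021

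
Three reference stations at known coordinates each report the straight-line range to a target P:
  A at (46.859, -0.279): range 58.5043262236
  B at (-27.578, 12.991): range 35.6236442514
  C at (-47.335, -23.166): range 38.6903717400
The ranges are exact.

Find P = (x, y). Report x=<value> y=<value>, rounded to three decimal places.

eq1: (x − 46.859)² + (y + 0.279)² = 58.5043262236²
eq2: (x + 27.578)² + (y − 12.991)² = 35.6236442514²
eq3: (x + 47.335)² + (y + 23.166)² = 38.6903717400²
eq2−eq1, eq2−eq3 (x²,y² cancel):
  148.874·x − 26.540·y = -887.180600
  -39.514·x − 72.314·y = 1620.052780
det = 148.874·-72.314 − -26.540·-39.514 = -11814.375996
x = (-887.180600·-72.314 − -26.540·1620.052780) / -11814.375996 = -9.069610
y = (148.874·1620.052780 − -887.180600·-39.514) / -11814.375996 = -17.447192

x=-9.070 y=-17.447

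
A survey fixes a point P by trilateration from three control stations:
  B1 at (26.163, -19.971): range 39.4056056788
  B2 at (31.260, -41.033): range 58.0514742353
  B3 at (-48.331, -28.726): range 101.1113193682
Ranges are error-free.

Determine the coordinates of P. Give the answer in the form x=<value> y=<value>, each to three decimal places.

eq1: (x − 26.163)² + (y + 19.971)² = 39.4056056788²
eq2: (x − 31.260)² + (y + 41.033)² = 58.0514742353²
eq3: (x + 48.331)² + (y + 28.726)² = 101.1113193682²
eq1−eq3, eq1−eq2 (x²,y² cancel):
  -148.988·x − 17.510·y = -6592.971918
  10.194·x − 42.124·y = -239.620623
det = -148.988·-42.124 − -17.510·10.194 = 6454.467452
x = (-6592.971918·-42.124 − -17.510·-239.620623) / 6454.467452 = 42.377871
y = (-148.988·-239.620623 − -6592.971918·10.194) / 6454.467452 = 15.943895

x=42.378 y=15.944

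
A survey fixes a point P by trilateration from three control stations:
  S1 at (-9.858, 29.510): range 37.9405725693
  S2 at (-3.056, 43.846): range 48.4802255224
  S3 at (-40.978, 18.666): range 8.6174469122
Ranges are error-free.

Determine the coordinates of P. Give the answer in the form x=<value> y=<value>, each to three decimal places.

x=-47.447 y=24.359

eq1: (x + 9.858)² + (y − 29.510)² = 37.9405725693²
eq2: (x + 3.056)² + (y − 43.846)² = 48.4802255224²
eq3: (x + 40.978)² + (y − 18.666)² = 8.6174469122²
eq1−eq2, eq1−eq3 (x²,y² cancel):
  13.604·x + 28.672·y = 52.945368
  -62.240·x − 21.688·y = 2424.822432
det = 13.604·-21.688 − 28.672·-62.240 = 1489.501728
x = (52.945368·-21.688 − 28.672·2424.822432) / 1489.501728 = -47.447268
y = (13.604·2424.822432 − 52.945368·-62.240) / 1489.501728 = 24.358887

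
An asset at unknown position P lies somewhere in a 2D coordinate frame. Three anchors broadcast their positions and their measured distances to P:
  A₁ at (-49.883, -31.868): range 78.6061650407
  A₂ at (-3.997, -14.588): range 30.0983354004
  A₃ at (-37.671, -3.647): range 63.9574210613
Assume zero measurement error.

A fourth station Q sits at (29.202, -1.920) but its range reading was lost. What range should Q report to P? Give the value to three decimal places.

eq1: (x + 49.883)² + (y + 31.868)² = 78.6061650407²
eq2: (x + 3.997)² + (y + 14.588)² = 30.0983354004²
eq3: (x + 37.671)² + (y + 3.647)² = 63.9574210613²
eq2−eq3, eq2−eq1 (x²,y² cancel):
  -67.348·x + 21.882·y = -1981.022818
  -91.772·x − 34.560·y = -1997.922029
det = -67.348·-34.560 − 21.882·-91.772 = 4335.701784
x = (-1981.022818·-34.560 − 21.882·-1997.922029) / 4335.701784 = 25.874168
y = (-67.348·-1997.922029 − -1981.022818·-91.772) / 4335.701784 = -10.897053
|P − Q| = √((25.874168 − 29.202)² + (-10.897053 − -1.920)²) = 9.574025

9.574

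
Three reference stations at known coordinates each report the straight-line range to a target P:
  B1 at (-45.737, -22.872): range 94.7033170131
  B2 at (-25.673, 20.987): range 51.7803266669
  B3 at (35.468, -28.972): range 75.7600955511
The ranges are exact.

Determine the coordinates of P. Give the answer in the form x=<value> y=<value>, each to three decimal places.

eq1: (x + 45.737)² + (y + 22.872)² = 94.7033170131²
eq2: (x + 25.673)² + (y − 20.987)² = 51.7803266669²
eq3: (x − 35.468)² + (y + 28.972)² = 75.7600955511²
eq2−eq1, eq2−eq3 (x²,y² cancel):
  -40.128·x − 87.718·y = -4772.071569
  122.282·x − 99.918·y = -2060.591138
det = -40.128·-99.918 − -87.718·122.282 = 14735.841980
x = (-4772.071569·-99.918 − -87.718·-2060.591138) / 14735.841980 = 20.091483
y = (-40.128·-2060.591138 − -4772.071569·122.282) / 14735.841980 = 45.211251

x=20.091 y=45.211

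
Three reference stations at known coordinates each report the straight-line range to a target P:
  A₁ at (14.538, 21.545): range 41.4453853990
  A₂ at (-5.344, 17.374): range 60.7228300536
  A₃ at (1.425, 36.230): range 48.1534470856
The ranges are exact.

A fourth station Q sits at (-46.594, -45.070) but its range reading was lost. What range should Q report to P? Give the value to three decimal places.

131.105

eq1: (x − 14.538)² + (y − 21.545)² = 41.4453853990²
eq2: (x + 5.344)² + (y − 17.374)² = 60.7228300536²
eq3: (x − 1.425)² + (y − 36.230)² = 48.1534470856²
eq3−eq2, eq3−eq1 (x²,y² cancel):
  -13.538·x − 37.712·y = -2352.736936
  26.226·x − 29.370·y = -38.068561
det = -13.538·-29.370 − -37.712·26.226 = 1386.645972
x = (-2352.736936·-29.370 − -37.712·-38.068561) / 1386.645972 = 48.797057
y = (-13.538·-38.068561 − -2352.736936·26.226) / 1386.645972 = 44.869601
|P − Q| = √((48.797057 − -46.594)² + (44.869601 − -45.070)²) = 131.105246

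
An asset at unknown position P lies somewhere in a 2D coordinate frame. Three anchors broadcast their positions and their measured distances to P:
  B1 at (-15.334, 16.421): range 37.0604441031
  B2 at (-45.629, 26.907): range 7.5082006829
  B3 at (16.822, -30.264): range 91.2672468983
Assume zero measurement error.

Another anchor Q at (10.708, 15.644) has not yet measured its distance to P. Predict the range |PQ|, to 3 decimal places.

61.461

eq1: (x + 15.334)² + (y − 16.421)² = 37.0604441031²
eq2: (x + 45.629)² + (y − 26.907)² = 7.5082006829²
eq3: (x − 16.822)² + (y + 30.264)² = 91.2672468983²
eq1−eq2, eq1−eq3 (x²,y² cancel):
  -60.590·x + 20.972·y = 3618.314933
  64.312·x − 93.370·y = -6262.125256
det = -60.590·-93.370 − 20.972·64.312 = 4308.537036
x = (3618.314933·-93.370 − 20.972·-6262.125256) / 4308.537036 = -47.931066
y = (-60.590·-6262.125256 − 3618.314933·64.312) / 4308.537036 = 34.053577
|P − Q| = √((-47.931066 − 10.708)² + (34.053577 − 15.644)²) = 61.460985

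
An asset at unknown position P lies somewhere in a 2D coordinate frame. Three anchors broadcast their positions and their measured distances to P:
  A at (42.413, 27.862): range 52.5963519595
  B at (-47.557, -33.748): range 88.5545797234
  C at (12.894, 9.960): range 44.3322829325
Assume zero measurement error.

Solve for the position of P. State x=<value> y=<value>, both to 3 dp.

eq1: (x − 42.413)² + (y − 27.862)² = 52.5963519595²
eq2: (x + 47.557)² + (y + 33.748)² = 88.5545797234²
eq3: (x − 12.894)² + (y − 9.960)² = 44.3322829325²
eq3−eq1, eq3−eq2 (x²,y² cancel):
  59.038·x + 35.804·y = 1508.671848
  -120.902·x − 87.416·y = -2741.423363
det = 59.038·-87.416 − 35.804·-120.902 = -832.090600
x = (1508.671848·-87.416 − 35.804·-2741.423363) / -832.090600 = 40.534211
y = (59.038·-2741.423363 − 1508.671848·-120.902) / -832.090600 = -24.700785

x=40.534 y=-24.701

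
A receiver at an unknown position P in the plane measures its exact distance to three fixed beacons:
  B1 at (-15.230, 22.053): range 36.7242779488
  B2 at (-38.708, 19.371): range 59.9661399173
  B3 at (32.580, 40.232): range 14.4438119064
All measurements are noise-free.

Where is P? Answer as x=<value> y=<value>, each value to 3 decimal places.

eq1: (x + 15.230)² + (y − 22.053)² = 36.7242779488²
eq2: (x + 38.708)² + (y − 19.371)² = 59.9661399173²
eq3: (x − 32.580)² + (y − 40.232)² = 14.4438119064²
eq3−eq2, eq3−eq1 (x²,y² cancel):
  -142.576·x − 41.722·y = -4193.839553
  -95.620·x − 36.358·y = -3101.831403
det = -142.576·-36.358 − -41.722·-95.620 = 1194.320568
x = (-4193.839553·-36.358 − -41.722·-3101.831403) / 1194.320568 = 19.312243
y = (-142.576·-3101.831403 − -4193.839553·-95.620) / 1194.320568 = 34.523207

x=19.312 y=34.523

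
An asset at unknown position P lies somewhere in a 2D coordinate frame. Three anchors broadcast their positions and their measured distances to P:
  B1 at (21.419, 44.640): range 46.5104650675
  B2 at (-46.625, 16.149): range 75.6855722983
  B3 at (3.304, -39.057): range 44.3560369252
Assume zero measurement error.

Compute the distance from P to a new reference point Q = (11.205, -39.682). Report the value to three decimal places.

eq1: (x − 21.419)² + (y − 44.640)² = 46.5104650675²
eq2: (x + 46.625)² + (y − 16.149)² = 75.6855722983²
eq3: (x − 3.304)² + (y + 39.057)² = 44.3560369252²
eq2−eq3, eq2−eq1 (x²,y² cancel):
  99.858·x − 110.412·y = 2862.532681
  136.088·x + 56.982·y = 3581.904828
det = 99.858·56.982 − -110.412·136.088 = 20715.856812
x = (2862.532681·56.982 − -110.412·3581.904828) / 20715.856812 = 26.964760
y = (99.858·3581.904828 − 2862.532681·136.088) / 20715.856812 = -1.538652
|P − Q| = √((26.964760 − 11.205)² + (-1.538652 − -39.682)²) = 41.270874

41.271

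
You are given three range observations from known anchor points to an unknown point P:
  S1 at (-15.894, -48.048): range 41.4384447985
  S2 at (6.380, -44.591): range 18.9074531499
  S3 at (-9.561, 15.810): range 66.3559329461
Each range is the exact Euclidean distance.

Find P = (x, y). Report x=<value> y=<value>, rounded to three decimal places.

eq1: (x + 15.894)² + (y + 48.048)² = 41.4384447985²
eq2: (x − 6.380)² + (y + 44.591)² = 18.9074531499²
eq3: (x + 9.561)² + (y − 15.810)² = 66.3559329461²
eq1−eq2, eq1−eq3 (x²,y² cancel):
  44.548·x + 6.914·y = 827.485064
  12.666·x + 127.716·y = -4905.825849
det = 44.548·127.716 − 6.914·12.666 = 5601.919644
x = (827.485064·127.716 − 6.914·-4905.825849) / 5601.919644 = 24.920379
y = (44.548·-4905.825849 − 827.485064·12.666) / 5601.919644 = -40.883424

x=24.920 y=-40.883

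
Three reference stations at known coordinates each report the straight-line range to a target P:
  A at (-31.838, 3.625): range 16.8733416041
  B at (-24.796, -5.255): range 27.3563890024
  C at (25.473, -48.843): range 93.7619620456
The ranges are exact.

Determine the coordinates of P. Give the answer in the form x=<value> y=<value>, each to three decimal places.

x=-47.392 y=10.165

eq1: (x + 31.838)² + (y − 3.625)² = 16.8733416041²
eq2: (x + 24.796)² + (y + 5.255)² = 27.3563890024²
eq3: (x − 25.473)² + (y + 48.843)² = 93.7619620456²
eq1−eq3, eq1−eq2 (x²,y² cancel):
  114.622·x − 104.936·y = -6498.882361
  14.084·x − 17.760·y = -848.004590
det = 114.622·-17.760 − -104.936·14.084 = -557.768096
x = (-6498.882361·-17.760 − -104.936·-848.004590) / -557.768096 = -47.392350
y = (114.622·-848.004590 − -6498.882361·14.084) / -557.768096 = 10.165018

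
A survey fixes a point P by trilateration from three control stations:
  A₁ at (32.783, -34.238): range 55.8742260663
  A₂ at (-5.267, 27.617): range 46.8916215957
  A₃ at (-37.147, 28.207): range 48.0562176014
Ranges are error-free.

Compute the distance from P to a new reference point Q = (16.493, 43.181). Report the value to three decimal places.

eq1: (x − 32.783)² + (y + 34.238)² = 55.8742260663²
eq2: (x + 5.267)² + (y − 27.617)² = 46.8916215957²
eq3: (x + 37.147)² + (y − 28.207)² = 48.0562176014²
eq2−eq3, eq2−eq1 (x²,y² cancel):
  -63.760·x + 1.180·y = 1274.518606
  76.100·x − 123.710·y = 533.420792
det = -63.760·-123.710 − 1.180·76.100 = 7797.951600
x = (1274.518606·-123.710 − 1.180·533.420792) / 7797.951600 = -20.300220
y = (-63.760·533.420792 − 1274.518606·76.100) / 7797.951600 = -16.799511
|P − Q| = √((-20.300220 − 16.493)² + (-16.799511 − 43.181)²) = 70.366205

70.366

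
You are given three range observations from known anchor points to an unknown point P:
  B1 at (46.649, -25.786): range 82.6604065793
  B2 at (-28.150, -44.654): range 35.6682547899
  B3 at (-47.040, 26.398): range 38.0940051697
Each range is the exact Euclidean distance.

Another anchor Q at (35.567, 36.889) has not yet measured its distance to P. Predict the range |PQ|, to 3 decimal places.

eq1: (x − 46.649)² + (y + 25.786)² = 82.6604065793²
eq2: (x + 28.150)² + (y + 44.654)² = 35.6682547899²
eq3: (x + 47.040)² + (y − 26.398)² = 38.0940051697²
eq2−eq3, eq2−eq1 (x²,y² cancel):
  -37.780·x + 142.104·y = -55.715042
  149.598·x + 37.736·y = -5505.873635
det = -37.780·37.736 − 142.104·149.598 = -22684.140272
x = (-55.715042·37.736 − 142.104·-5505.873635) / -22684.140272 = -34.398668
y = (-37.780·-5505.873635 − -55.715042·149.598) / -22684.140272 = -9.537358
|P − Q| = √((-34.398668 − 35.567)² + (-9.537358 − 36.889)²) = 83.967859

83.968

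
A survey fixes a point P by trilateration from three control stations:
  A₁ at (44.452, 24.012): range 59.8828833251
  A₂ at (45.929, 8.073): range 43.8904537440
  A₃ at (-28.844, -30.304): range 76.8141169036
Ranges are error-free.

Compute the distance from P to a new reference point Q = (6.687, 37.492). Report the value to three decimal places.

eq1: (x − 44.452)² + (y − 24.012)² = 59.8828833251²
eq2: (x − 45.929)² + (y − 8.073)² = 43.8904537440²
eq3: (x + 28.844)² + (y + 30.304)² = 76.8141169036²
eq3−eq1, eq3−eq2 (x²,y² cancel):
  146.592·x + 108.632·y = 3116.696536
  149.546·x + 76.754·y = 4398.374244
det = 146.592·76.754 − 108.632·149.546 = -4993.958704
x = (3116.696536·76.754 − 108.632·4398.374244) / -4993.958704 = 47.774777
y = (146.592·4398.374244 − 3116.696536·149.546) / -4993.958704 = -35.778625
|P − Q| = √((47.774777 − 6.687)² + (-35.778625 − 37.492)²) = 84.004702

84.005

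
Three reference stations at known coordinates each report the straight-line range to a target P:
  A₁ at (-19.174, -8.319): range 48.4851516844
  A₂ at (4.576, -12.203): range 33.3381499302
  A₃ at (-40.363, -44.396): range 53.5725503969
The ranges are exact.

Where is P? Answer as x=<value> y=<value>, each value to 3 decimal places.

eq1: (x + 19.174)² + (y + 8.319)² = 48.4851516844²
eq2: (x − 4.576)² + (y + 12.203)² = 33.3381499302²
eq3: (x + 40.363)² + (y + 44.396)² = 53.5725503969²
eq3−eq1, eq3−eq2 (x²,y² cancel):
  42.378·x + 72.154·y = -2644.120326
  89.878·x + 64.386·y = -1671.737685
det = 42.378·64.386 − 72.154·89.878 = -3756.507304
x = (-2644.120326·64.386 − 72.154·-1671.737685) / -3756.507304 = 13.209550
y = (42.378·-1671.737685 − -2644.120326·89.878) / -3756.507304 = -44.403839

x=13.210 y=-44.404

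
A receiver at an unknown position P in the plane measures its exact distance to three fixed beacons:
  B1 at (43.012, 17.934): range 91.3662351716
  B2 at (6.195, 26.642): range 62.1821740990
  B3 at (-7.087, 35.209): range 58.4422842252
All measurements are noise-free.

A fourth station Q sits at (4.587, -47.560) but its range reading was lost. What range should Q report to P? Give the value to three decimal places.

61.258

eq1: (x − 43.012)² + (y − 17.934)² = 91.3662351716²
eq2: (x − 6.195)² + (y − 26.642)² = 62.1821740990²
eq3: (x + 7.087)² + (y − 35.209)² = 58.4422842252²
eq2−eq3, eq2−eq1 (x²,y² cancel):
  -26.564·x + 17.134·y = 992.847251
  73.634·x − 17.416·y = -3057.679843
det = -26.564·-17.416 − 17.134·73.634 = -799.006332
x = (992.847251·-17.416 − 17.134·-3057.679843) / -799.006332 = -43.928136
y = (-26.564·-3057.679843 − 992.847251·73.634) / -799.006332 = -10.158734
|P − Q| = √((-43.928136 − 4.587)² + (-10.158734 − -47.560)²) = 61.258249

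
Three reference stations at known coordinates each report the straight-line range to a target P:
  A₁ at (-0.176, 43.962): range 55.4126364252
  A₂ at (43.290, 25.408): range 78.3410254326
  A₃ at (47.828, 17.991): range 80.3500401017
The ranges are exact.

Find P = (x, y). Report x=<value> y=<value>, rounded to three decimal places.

x=-29.761 y=-2.892

eq1: (x + 0.176)² + (y − 43.962)² = 55.4126364252²
eq2: (x − 43.290)² + (y − 25.408)² = 78.3410254326²
eq3: (x − 47.828)² + (y − 17.991)² = 80.3500401017²
eq1−eq3, eq1−eq2 (x²,y² cancel):
  96.008·x − 51.942·y = -2707.063424
  86.932·x − 37.108·y = -2479.853846
det = 96.008·-37.108 − -51.942·86.932 = 952.757080
x = (-2707.063424·-37.108 − -51.942·-2479.853846) / 952.757080 = -29.760848
y = (96.008·-2479.853846 − -2707.063424·86.932) / 952.757080 = -2.891997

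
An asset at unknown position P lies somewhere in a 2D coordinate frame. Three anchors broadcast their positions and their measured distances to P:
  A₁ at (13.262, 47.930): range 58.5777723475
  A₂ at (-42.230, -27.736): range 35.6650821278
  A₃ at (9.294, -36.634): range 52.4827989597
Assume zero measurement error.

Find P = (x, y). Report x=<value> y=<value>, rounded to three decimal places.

eq1: (x − 13.262)² + (y − 47.930)² = 58.5777723475²
eq2: (x + 42.230)² + (y + 27.736)² = 35.6650821278²
eq3: (x − 9.294)² + (y + 36.634)² = 52.4827989597²
eq1−eq3, eq1−eq2 (x²,y² cancel):
  -7.936·x − 169.128·y = -367.825925
  -110.984·x − 151.332·y = 2238.850382
det = -7.936·-151.332 − -169.128·-110.984 = -17569.531200
x = (-367.825925·-151.332 − -169.128·2238.850382) / -17569.531200 = -24.719847
y = (-7.936·2238.850382 − -367.825925·-110.984) / -17569.531200 = 3.334768

x=-24.720 y=3.335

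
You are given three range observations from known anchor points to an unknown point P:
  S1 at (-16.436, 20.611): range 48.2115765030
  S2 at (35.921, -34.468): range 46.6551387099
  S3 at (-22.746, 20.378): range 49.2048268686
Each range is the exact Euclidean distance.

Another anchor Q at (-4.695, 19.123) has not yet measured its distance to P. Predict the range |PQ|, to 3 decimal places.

eq1: (x + 16.436)² + (y − 20.611)² = 48.2115765030²
eq2: (x − 35.921)² + (y + 34.468)² = 46.6551387099²
eq3: (x + 22.746)² + (y − 20.378)² = 49.2048268686²
eq2−eq3, eq2−eq1 (x²,y² cancel):
  -117.334·x + 109.692·y = -1790.130884
  -104.714·x + 110.158·y = -1931.059989
det = -117.334·110.158 − 109.692·-104.714 = -1438.990684
x = (-1790.130884·110.158 − 109.692·-1931.059989) / -1438.990684 = -10.163092
y = (-117.334·-1931.059989 − -1790.130884·-104.714) / -1438.990684 = -27.190744
|P − Q| = √((-10.163092 − -4.695)² + (-27.190744 − 19.123)²) = 46.635426

46.635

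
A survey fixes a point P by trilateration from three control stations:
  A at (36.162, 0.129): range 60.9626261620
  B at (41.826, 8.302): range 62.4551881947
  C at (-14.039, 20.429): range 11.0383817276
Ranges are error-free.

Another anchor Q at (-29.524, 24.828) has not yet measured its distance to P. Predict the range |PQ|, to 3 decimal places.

14.729

eq1: (x − 36.162)² + (y − 0.129)² = 60.9626261620²
eq2: (x − 41.826)² + (y − 8.302)² = 62.4551881947²
eq3: (x + 14.039)² + (y − 20.429)² = 11.0383817276²
eq1−eq2, eq1−eq3 (x²,y² cancel):
  11.328·x + 16.346·y = 326.421851
  -100.402·x + 40.600·y = 2901.326594
det = 11.328·40.600 − 16.346·-100.402 = 2101.087892
x = (326.421851·40.600 − 16.346·2901.326594) / 2101.087892 = -16.264126
y = (11.328·2901.326594 − 326.421851·-100.402) / 2101.087892 = 31.240785
|P − Q| = √((-16.264126 − -29.524)² + (31.240785 − 24.828)²) = 14.729157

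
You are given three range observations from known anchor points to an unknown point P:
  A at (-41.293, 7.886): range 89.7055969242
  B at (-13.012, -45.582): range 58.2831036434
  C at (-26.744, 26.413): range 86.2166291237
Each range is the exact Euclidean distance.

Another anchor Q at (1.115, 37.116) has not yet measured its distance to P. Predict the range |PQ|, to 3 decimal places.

74.980

eq1: (x + 41.293)² + (y − 7.886)² = 89.7055969242²
eq2: (x + 13.012)² + (y + 45.582)² = 58.2831036434²
eq3: (x + 26.744)² + (y − 26.413)² = 86.2166291237²
eq2−eq3, eq2−eq1 (x²,y² cancel):
  -27.464·x + 143.990·y = -4870.529730
  -56.562·x + 106.936·y = -5129.903972
det = -27.464·106.936 − 143.990·-56.562 = 5207.472076
x = (-4870.529730·106.936 − 143.990·-5129.903972) / 5207.472076 = 41.828339
y = (-27.464·-5129.903972 − -4870.529730·-56.562) / 5207.472076 = -25.847324
|P − Q| = √((41.828339 − 1.115)² + (-25.847324 − 37.116)²) = 74.979705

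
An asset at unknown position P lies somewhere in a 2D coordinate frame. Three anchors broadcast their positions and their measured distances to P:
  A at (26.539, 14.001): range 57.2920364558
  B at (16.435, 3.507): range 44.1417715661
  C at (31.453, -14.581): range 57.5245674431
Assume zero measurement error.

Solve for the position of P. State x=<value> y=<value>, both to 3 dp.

eq1: (x − 26.539)² + (y − 14.001)² = 57.2920364558²
eq2: (x − 16.435)² + (y − 3.507)² = 44.1417715661²
eq3: (x − 31.453)² + (y + 14.581)² = 57.5245674431²
eq1−eq3, eq1−eq2 (x²,y² cancel):
  9.828·x − 57.164·y = 274.851830
  -20.208·x − 20.988·y = 715.943196
det = 9.828·-20.988 − -57.164·-20.208 = -1361.440176
x = (274.851830·-20.988 − -57.164·715.943196) / -1361.440176 = -25.823820
y = (9.828·715.943196 − 274.851830·-20.208) / -1361.440176 = -9.247924

x=-25.824 y=-9.248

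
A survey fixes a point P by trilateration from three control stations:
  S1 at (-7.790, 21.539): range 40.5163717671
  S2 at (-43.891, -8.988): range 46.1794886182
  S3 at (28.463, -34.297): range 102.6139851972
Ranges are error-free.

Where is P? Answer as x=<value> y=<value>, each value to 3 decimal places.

x=-45.168 y=37.174

eq1: (x + 7.790)² + (y − 21.539)² = 40.5163717671²
eq2: (x + 43.891)² + (y + 8.988)² = 46.1794886182²
eq3: (x − 28.463)² + (y + 34.297)² = 102.6139851972²
eq1−eq2, eq1−eq3 (x²,y² cancel):
  -72.202·x − 61.054·y = 991.622616
  72.506·x − 111.672·y = -7426.239620
det = -72.202·-111.672 − -61.054·72.506 = 12489.723068
x = (991.622616·-111.672 − -61.054·-7426.239620) / 12489.723068 = -45.168184
y = (-72.202·-7426.239620 − 991.622616·72.506) / 12489.723068 = 37.173824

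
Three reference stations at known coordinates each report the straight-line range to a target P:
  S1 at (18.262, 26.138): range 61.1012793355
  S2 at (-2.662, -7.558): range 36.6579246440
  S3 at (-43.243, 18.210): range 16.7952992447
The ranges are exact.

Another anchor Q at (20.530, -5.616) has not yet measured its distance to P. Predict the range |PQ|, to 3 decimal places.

59.038

eq1: (x − 18.262)² + (y − 26.138)² = 61.1012793355²
eq2: (x + 2.662)² + (y + 7.558)² = 36.6579246440²
eq3: (x + 43.243)² + (y − 18.210)² = 16.7952992447²
eq1−eq3, eq1−eq2 (x²,y² cancel):
  -123.010·x − 15.856·y = 4636.149721
  -41.848·x − 67.392·y = 1437.076817
det = -123.010·-67.392 − -15.856·-41.848 = 7626.348032
x = (4636.149721·-67.392 − -15.856·1437.076817) / 7626.348032 = -37.980579
y = (-123.010·1437.076817 − 4636.149721·-41.848) / 7626.348032 = 2.260423
|P − Q| = √((-37.980579 − 20.530)² + (2.260423 − -5.616)²) = 59.038342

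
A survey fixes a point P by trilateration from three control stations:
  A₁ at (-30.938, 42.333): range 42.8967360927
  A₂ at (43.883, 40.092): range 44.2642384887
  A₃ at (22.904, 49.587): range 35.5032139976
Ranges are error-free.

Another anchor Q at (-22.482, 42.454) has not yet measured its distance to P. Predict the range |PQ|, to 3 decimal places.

eq1: (x + 30.938)² + (y − 42.333)² = 42.8967360927²
eq2: (x − 43.883)² + (y − 40.092)² = 44.2642384887²
eq3: (x − 22.904)² + (y − 49.587)² = 35.5032139976²
eq1−eq3, eq1−eq2 (x²,y² cancel):
  107.684·x + 14.508·y = 813.872815
  149.642·x − 4.482·y = 664.650578
det = 107.684·-4.482 − 14.508·149.642 = -2653.645824
x = (813.872815·-4.482 − 14.508·664.650578) / -2653.645824 = 5.008403
y = (107.684·664.650578 − 813.872815·149.642) / -2653.645824 = 18.923898
|P − Q| = √((5.008403 − -22.482)² + (18.923898 − 42.454)²) = 36.185466

36.185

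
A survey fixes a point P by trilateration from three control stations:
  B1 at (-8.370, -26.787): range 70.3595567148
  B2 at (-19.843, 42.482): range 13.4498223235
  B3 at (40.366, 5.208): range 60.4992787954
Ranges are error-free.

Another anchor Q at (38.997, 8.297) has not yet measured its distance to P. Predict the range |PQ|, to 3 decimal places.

57.503

eq1: (x + 8.370)² + (y + 26.787)² = 70.3595567148²
eq2: (x + 19.843)² + (y − 42.482)² = 13.4498223235²
eq3: (x − 40.366)² + (y − 5.208)² = 60.4992787954²
eq3−eq1, eq3−eq2 (x²,y² cancel):
  -97.472·x − 63.990·y = -2159.241437
  -120.418·x + 74.548·y = 4021.192767
det = -97.472·74.548 − -63.990·-120.418 = -14971.890476
x = (-2159.241437·74.548 − -63.990·4021.192767) / -14971.890476 = -6.435326
y = (-97.472·4021.192767 − -2159.241437·-120.418) / -14971.890476 = 43.545953
|P − Q| = √((-6.435326 − 38.997)² + (43.545953 − 8.297)²) = 57.502912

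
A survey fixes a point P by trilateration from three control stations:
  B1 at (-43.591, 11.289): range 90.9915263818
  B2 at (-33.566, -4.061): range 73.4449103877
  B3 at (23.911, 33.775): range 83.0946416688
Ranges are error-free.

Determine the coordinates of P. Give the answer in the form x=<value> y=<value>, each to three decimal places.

eq1: (x + 43.591)² + (y − 11.289)² = 90.9915263818²
eq2: (x + 33.566)² + (y + 4.061)² = 73.4449103877²
eq3: (x − 23.911)² + (y − 33.775)² = 83.0946416688²
eq2−eq1, eq2−eq3 (x²,y² cancel):
  -20.050·x + 30.700·y = -2000.854286
  114.954·x + 75.672·y = -941.246143
det = -20.050·75.672 − 30.700·114.954 = -5046.311400
x = (-2000.854286·75.672 − 30.700·-941.246143) / -5046.311400 = 24.277612
y = (-20.050·-941.246143 − -2000.854286·114.954) / -5046.311400 = -49.318833

x=24.278 y=-49.319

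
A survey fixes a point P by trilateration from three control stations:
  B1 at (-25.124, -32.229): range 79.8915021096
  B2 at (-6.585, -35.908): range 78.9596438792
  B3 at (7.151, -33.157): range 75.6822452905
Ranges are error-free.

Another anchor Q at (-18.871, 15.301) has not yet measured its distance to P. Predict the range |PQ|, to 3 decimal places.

35.046

eq1: (x + 25.124)² + (y + 32.229)² = 79.8915021096²
eq2: (x + 6.585)² + (y + 35.908)² = 78.9596438792²
eq3: (x − 7.151)² + (y + 33.157)² = 75.6822452905²
eq3−eq1, eq3−eq2 (x²,y² cancel):
  -64.550·x + 1.856·y = -135.449490
  -27.472·x − 5.502·y = -324.599870
det = -64.550·-5.502 − 1.856·-27.472 = 406.142132
x = (-135.449490·-5.502 − 1.856·-324.599870) / 406.142132 = 3.318298
y = (-64.550·-324.599870 − -135.449490·-27.472) / 406.142132 = 42.428135
|P − Q| = √((3.318298 − -18.871)² + (42.428135 − 15.301)²) = 35.046346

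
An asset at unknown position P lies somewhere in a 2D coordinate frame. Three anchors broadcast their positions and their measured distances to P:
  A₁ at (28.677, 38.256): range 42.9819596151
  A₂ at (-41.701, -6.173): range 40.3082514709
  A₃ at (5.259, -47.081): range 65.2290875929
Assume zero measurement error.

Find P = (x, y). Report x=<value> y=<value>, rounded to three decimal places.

eq1: (x − 28.677)² + (y − 38.256)² = 42.9819596151²
eq2: (x + 41.701)² + (y + 6.173)² = 40.3082514709²
eq3: (x − 5.259)² + (y + 47.081)² = 65.2290875929²
eq2−eq3, eq2−eq1 (x²,y² cancel):
  93.920·x − 81.816·y = -2162.880420
  140.756·x + 88.858·y = 286.118819
det = 93.920·88.858 − -81.816·140.756 = 19861.636256
x = (-2162.880420·88.858 − -81.816·286.118819) / 19861.636256 = -8.497796
y = (93.920·286.118819 − -2162.880420·140.756) / 19861.636256 = 16.680936

x=-8.498 y=16.681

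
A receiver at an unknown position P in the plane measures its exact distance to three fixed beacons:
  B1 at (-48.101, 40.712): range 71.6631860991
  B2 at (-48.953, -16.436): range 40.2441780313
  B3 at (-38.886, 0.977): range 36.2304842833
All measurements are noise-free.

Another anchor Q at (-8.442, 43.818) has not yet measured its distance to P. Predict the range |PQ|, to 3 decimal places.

eq1: (x + 48.101)² + (y − 40.712)² = 71.6631860991²
eq2: (x + 48.953)² + (y + 16.436)² = 40.2441780313²
eq3: (x + 38.886)² + (y − 0.977)² = 36.2304842833²
eq3−eq2, eq3−eq1 (x²,y² cancel):
  -20.134·x − 34.826·y = 846.516906
  -18.430·x + 79.470·y = -1364.866630
det = -20.134·79.470 − -34.826·-18.430 = -2241.892160
x = (846.516906·79.470 − -34.826·-1364.866630) / -2241.892160 = -8.804997
y = (-20.134·-1364.866630 − 846.516906·-18.430) / -2241.892160 = -19.216594
|P − Q| = √((-8.804997 − -8.442)² + (-19.216594 − 43.818)²) = 63.035639

63.036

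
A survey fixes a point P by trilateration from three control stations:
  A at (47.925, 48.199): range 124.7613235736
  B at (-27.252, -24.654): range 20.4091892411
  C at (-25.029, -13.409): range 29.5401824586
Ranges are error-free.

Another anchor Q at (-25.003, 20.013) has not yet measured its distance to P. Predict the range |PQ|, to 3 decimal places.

eq1: (x − 47.925)² + (y − 48.199)² = 124.7613235736²
eq2: (x + 27.252)² + (y + 24.654)² = 20.4091892411²
eq3: (x + 25.029)² + (y + 13.409)² = 29.5401824586²
eq3−eq1, eq3−eq2 (x²,y² cancel):
  145.908·x + 123.216·y = -10879.068376
  -4.446·x − 22.490·y = 1000.326472
det = 145.908·-22.490 − 123.216·-4.446 = -2733.652584
x = (-10879.068376·-22.490 − 123.216·1000.326472) / -2733.652584 = -44.414576
y = (145.908·1000.326472 − -10879.068376·-4.446) / -2733.652584 = -35.698500
|P − Q| = √((-44.414576 − -25.003)² + (-35.698500 − 20.013)²) = 58.996445

58.996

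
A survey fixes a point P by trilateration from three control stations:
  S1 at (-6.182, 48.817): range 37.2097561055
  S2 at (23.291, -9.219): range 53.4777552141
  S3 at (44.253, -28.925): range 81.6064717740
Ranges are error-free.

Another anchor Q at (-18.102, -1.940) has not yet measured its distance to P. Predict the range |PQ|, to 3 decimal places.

eq1: (x + 6.182)² + (y − 48.817)² = 37.2097561055²
eq2: (x − 23.291)² + (y + 9.219)² = 53.4777552141²
eq3: (x − 44.253)² + (y + 28.925)² = 81.6064717740²
eq3−eq2, eq3−eq1 (x²,y² cancel):
  -41.924·x + 39.412·y = 1632.222941
  -100.870·x + 155.484·y = 4901.383265
det = -41.924·155.484 − 39.412·-100.870 = -2543.022776
x = (1632.222941·155.484 − 39.412·4901.383265) / -2543.022776 = -23.834326
y = (-41.924·4901.383265 − 1632.222941·-100.870) / -2543.022776 = 16.060912
|P − Q| = √((-23.834326 − -18.102)² + (16.060912 − -1.940)²) = 18.891596

18.892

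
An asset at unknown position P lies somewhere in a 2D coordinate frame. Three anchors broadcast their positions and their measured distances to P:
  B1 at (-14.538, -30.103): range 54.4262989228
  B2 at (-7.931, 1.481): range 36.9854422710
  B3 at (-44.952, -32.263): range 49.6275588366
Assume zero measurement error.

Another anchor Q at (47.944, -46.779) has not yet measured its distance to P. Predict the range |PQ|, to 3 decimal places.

eq1: (x + 14.538)² + (y + 30.103)² = 54.4262989228²
eq2: (x + 7.931)² + (y − 1.481)² = 36.9854422710²
eq3: (x + 44.952)² + (y + 32.263)² = 49.6275588366²
eq3−eq1, eq3−eq2 (x²,y² cancel):
  60.828·x + 4.320·y = -2443.366838
  74.042·x + 67.488·y = -1901.517695
det = 60.828·67.488 − 4.320·74.042 = 3785.298624
x = (-2443.366838·67.488 − 4.320·-1901.517695) / 3785.298624 = -41.392609
y = (60.828·-1901.517695 − -2443.366838·74.042) / 3785.298624 = 17.236751
|P − Q| = √((-41.392609 − 47.944)² + (17.236751 − -46.779)²) = 109.904713

109.905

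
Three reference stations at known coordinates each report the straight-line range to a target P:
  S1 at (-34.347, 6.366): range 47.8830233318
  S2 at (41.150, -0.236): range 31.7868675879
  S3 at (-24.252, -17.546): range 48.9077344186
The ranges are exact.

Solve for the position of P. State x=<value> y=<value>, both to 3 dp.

eq1: (x + 34.347)² + (y − 6.366)² = 47.8830233318²
eq2: (x − 41.150)² + (y + 0.236)² = 31.7868675879²
eq3: (x + 24.252)² + (y + 17.546)² = 48.9077344186²
eq1−eq2, eq1−eq3 (x²,y² cancel):
  150.994·x − 13.204·y = 1755.514803
  20.190·x − 47.824·y = -423.403308
det = 150.994·-47.824 − -13.204·20.190 = -6954.548296
x = (1755.514803·-47.824 − -13.204·-423.403308) / -6954.548296 = 12.875942
y = (150.994·-423.403308 − 1755.514803·20.190) / -6954.548296 = 14.289239

x=12.876 y=14.289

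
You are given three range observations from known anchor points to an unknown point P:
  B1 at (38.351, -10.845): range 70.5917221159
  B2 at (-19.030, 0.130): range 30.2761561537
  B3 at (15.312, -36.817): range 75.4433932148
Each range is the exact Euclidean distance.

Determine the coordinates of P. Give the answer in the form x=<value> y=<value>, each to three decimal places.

x=-18.934 y=30.406

eq1: (x − 38.351)² + (y + 10.845)² = 70.5917221159²
eq2: (x + 19.030)² + (y − 0.130)² = 30.2761561537²
eq3: (x − 15.312)² + (y + 36.817)² = 75.4433932148²
eq1−eq3, eq1−eq2 (x²,y² cancel):
  -46.078·x − 51.944·y = -706.978741
  -114.762·x + 21.950·y = 2840.290174
det = -46.078·21.950 − -51.944·-114.762 = -6972.609428
x = (-706.978741·21.950 − -51.944·2840.290174) / -6972.609428 = -18.933779
y = (-46.078·2840.290174 − -706.978741·-114.762) / -6972.609428 = 30.406003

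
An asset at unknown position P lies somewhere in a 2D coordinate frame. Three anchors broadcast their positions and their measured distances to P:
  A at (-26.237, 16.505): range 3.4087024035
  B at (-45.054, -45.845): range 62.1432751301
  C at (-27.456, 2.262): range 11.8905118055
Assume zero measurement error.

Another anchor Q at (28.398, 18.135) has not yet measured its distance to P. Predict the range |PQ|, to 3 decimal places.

57.187

eq1: (x + 26.237)² + (y − 16.505)² = 3.4087024035²
eq2: (x + 45.054)² + (y + 45.845)² = 62.1432751301²
eq3: (x + 27.456)² + (y − 2.262)² = 11.8905118055²
eq1−eq3, eq1−eq2 (x²,y² cancel):
  -2.438·x − 28.486·y = -331.611633
  -37.634·x − 124.700·y = -679.335645
det = -2.438·-124.700 − -28.486·-37.634 = -768.023524
x = (-331.611633·-124.700 − -28.486·-679.335645) / -768.023524 = -28.645497
y = (-2.438·-679.335645 − -331.611633·-37.634) / -768.023524 = 14.092865
|P − Q| = √((-28.645497 − 28.398)² + (14.092865 − 18.135)²) = 57.186532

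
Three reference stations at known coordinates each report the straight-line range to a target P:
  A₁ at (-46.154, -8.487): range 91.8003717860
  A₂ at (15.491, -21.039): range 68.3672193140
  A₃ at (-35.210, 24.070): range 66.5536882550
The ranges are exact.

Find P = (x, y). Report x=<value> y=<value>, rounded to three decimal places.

x=27.536 y=46.259

eq1: (x + 46.154)² + (y + 8.487)² = 91.8003717860²
eq2: (x − 15.491)² + (y + 21.039)² = 68.3672193140²
eq3: (x + 35.210)² + (y − 24.070)² = 66.5536882550²
eq1−eq3, eq1−eq2 (x²,y² cancel):
  21.888·x + 65.114·y = 3614.802955
  123.290·x − 25.104·y = 2233.621300
det = 21.888·-25.104 − 65.114·123.290 = -8577.381412
x = (3614.802955·-25.104 − 65.114·2233.621300) / -8577.381412 = 27.535913
y = (21.888·2233.621300 − 3614.802955·123.290) / -8577.381412 = 46.258821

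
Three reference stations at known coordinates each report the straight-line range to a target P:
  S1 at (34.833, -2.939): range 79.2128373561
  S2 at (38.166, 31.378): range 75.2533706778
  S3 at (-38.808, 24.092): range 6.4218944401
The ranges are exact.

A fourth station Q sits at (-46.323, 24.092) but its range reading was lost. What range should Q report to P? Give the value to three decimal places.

11.122

eq1: (x − 34.833)² + (y + 2.939)² = 79.2128373561²
eq2: (x − 38.166)² + (y − 31.378)² = 75.2533706778²
eq3: (x + 38.808)² + (y − 24.092)² = 6.4218944401²
eq3−eq2, eq3−eq1 (x²,y² cancel):
  153.948·x + 14.572·y = -5267.091958
  147.282·x − 54.062·y = -7097.942592
det = 153.948·-54.062 − 14.572·147.282 = -10468.930080
x = (-5267.091958·-54.062 − 14.572·-7097.942592) / -10468.930080 = -37.079314
y = (153.948·-7097.942592 − -5267.091958·147.282) / -10468.930080 = 30.276850
|P − Q| = √((-37.079314 − -46.323)² + (30.276850 − 24.092)²) = 11.121965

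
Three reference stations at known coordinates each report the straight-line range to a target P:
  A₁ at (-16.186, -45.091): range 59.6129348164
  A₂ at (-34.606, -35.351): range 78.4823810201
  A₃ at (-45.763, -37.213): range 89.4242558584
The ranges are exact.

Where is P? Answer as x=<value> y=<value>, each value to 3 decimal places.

x=43.414 y=-43.856

eq1: (x + 16.186)² + (y + 45.091)² = 59.6129348164²
eq2: (x + 34.606)² + (y + 35.351)² = 78.4823810201²
eq3: (x + 45.763)² + (y + 37.213)² = 89.4242558584²
eq3−eq1, eq3−eq2 (x²,y² cancel):
  59.154·x − 15.756·y = 3259.120877
  22.314·x + 3.724·y = 805.422304
det = 59.154·3.724 − -15.756·22.314 = 571.868880
x = (3259.120877·3.724 − -15.756·805.422304) / 571.868880 = 43.414148
y = (59.154·805.422304 − 3259.120877·22.314) / 571.868880 = -43.856333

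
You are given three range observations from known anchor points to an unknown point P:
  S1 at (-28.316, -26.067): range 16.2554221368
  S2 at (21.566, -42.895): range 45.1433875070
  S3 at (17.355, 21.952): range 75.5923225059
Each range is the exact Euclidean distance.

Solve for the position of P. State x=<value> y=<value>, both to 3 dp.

x=-23.559 y=-41.611

eq1: (x + 28.316)² + (y + 26.067)² = 16.2554221368²
eq2: (x − 21.566)² + (y + 42.895)² = 45.1433875070²
eq3: (x − 17.355)² + (y − 21.952)² = 75.5923225059²
eq2−eq1, eq2−eq3 (x²,y² cancel):
  -99.764·x + 33.656·y = 949.897651
  -8.422·x + 129.694·y = -5198.260838
det = -99.764·129.694 − 33.656·-8.422 = -12655.341384
x = (949.897651·129.694 − 33.656·-5198.260838) / -12655.341384 = -23.559119
y = (-99.764·-5198.260838 − 949.897651·-8.422) / -12655.341384 = -41.610836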